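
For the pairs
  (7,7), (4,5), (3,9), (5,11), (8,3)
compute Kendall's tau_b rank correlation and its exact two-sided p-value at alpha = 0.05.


Step 1: Enumerate the 10 unordered pairs (i,j) with i<j and classify each by sign(x_j-x_i) * sign(y_j-y_i).
  (1,2):dx=-3,dy=-2->C; (1,3):dx=-4,dy=+2->D; (1,4):dx=-2,dy=+4->D; (1,5):dx=+1,dy=-4->D
  (2,3):dx=-1,dy=+4->D; (2,4):dx=+1,dy=+6->C; (2,5):dx=+4,dy=-2->D; (3,4):dx=+2,dy=+2->C
  (3,5):dx=+5,dy=-6->D; (4,5):dx=+3,dy=-8->D
Step 2: C = 3, D = 7, total pairs = 10.
Step 3: tau = (C - D)/(n(n-1)/2) = (3 - 7)/10 = -0.400000.
Step 4: Exact two-sided p-value (enumerate n! = 120 permutations of y under H0): p = 0.483333.
Step 5: alpha = 0.05. fail to reject H0.

tau_b = -0.4000 (C=3, D=7), p = 0.483333, fail to reject H0.


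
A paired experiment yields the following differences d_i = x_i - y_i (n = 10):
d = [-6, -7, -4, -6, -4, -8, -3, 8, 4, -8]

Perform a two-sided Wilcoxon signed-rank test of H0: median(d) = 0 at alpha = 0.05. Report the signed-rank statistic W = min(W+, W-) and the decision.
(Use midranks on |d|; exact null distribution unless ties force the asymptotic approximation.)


Step 1: Drop any zero differences (none here) and take |d_i|.
|d| = [6, 7, 4, 6, 4, 8, 3, 8, 4, 8]
Step 2: Midrank |d_i| (ties get averaged ranks).
ranks: |6|->5.5, |7|->7, |4|->3, |6|->5.5, |4|->3, |8|->9, |3|->1, |8|->9, |4|->3, |8|->9
Step 3: Attach original signs; sum ranks with positive sign and with negative sign.
W+ = 9 + 3 = 12
W- = 5.5 + 7 + 3 + 5.5 + 3 + 9 + 1 + 9 = 43
(Check: W+ + W- = 55 should equal n(n+1)/2 = 55.)
Step 4: Test statistic W = min(W+, W-) = 12.
Step 5: Ties in |d|, so use the tie-corrected normal approximation.
        E[W] = n(n+1)/4 = 10*11/4 = 27.5.
        Tie groups: |d|=4 (t=3), |d|=6 (t=2), |d|=8 (t=3); sum(t^3 - t) = 54.
        Var[W] = n(n+1)(2n+1)/24 - sum(t^3-t)/48 = 2310/24 - 54/48 = 95.125.
        z = (W - E[W]) / sqrt(Var[W]) = (12 - 27.5) / 9.7532 = -1.5892.
        Two-sided p = 2*Phi(z) = 0.112010.
Step 6: alpha = 0.05. fail to reject H0.

W+ = 12, W- = 43, W = min = 12, p = 0.112010, fail to reject H0.


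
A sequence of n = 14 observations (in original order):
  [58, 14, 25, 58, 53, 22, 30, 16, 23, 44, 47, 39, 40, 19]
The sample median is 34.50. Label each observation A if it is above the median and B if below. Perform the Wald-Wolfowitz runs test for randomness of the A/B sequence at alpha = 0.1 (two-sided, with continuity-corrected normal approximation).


Step 1: Compute median = 34.50; label A = above, B = below.
Labels in order: ABBAABBBBAAAAB  (n_A = 7, n_B = 7)
Step 2: Count runs R = 6.
Step 3: Under H0 (random ordering), E[R] = 2*n_A*n_B/(n_A+n_B) + 1 = 2*7*7/14 + 1 = 8.0000.
        Var[R] = 2*n_A*n_B*(2*n_A*n_B - n_A - n_B) / ((n_A+n_B)^2 * (n_A+n_B-1)) = 8232/2548 = 3.2308.
        SD[R] = 1.7974.
Step 4: Continuity-corrected z = (R + 0.5 - E[R]) / SD[R] = (6 + 0.5 - 8.0000) / 1.7974 = -0.8345.
Step 5: Two-sided p-value via normal approximation = 2*(1 - Phi(|z|)) = 0.403986.
Step 6: alpha = 0.1. fail to reject H0.

R = 6, z = -0.8345, p = 0.403986, fail to reject H0.


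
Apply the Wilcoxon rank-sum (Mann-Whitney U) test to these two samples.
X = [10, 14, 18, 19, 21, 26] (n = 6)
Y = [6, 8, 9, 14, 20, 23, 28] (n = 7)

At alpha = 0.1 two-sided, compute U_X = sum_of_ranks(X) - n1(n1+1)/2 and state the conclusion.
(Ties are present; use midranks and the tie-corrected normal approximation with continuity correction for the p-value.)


Step 1: Combine and sort all 13 observations; assign midranks.
sorted (value, group): (6,Y), (8,Y), (9,Y), (10,X), (14,X), (14,Y), (18,X), (19,X), (20,Y), (21,X), (23,Y), (26,X), (28,Y)
ranks: 6->1, 8->2, 9->3, 10->4, 14->5.5, 14->5.5, 18->7, 19->8, 20->9, 21->10, 23->11, 26->12, 28->13
Step 2: Rank sum for X: R1 = 4 + 5.5 + 7 + 8 + 10 + 12 = 46.5.
Step 3: U_X = R1 - n1(n1+1)/2 = 46.5 - 6*7/2 = 46.5 - 21 = 25.5.
       U_Y = n1*n2 - U_X = 42 - 25.5 = 16.5.
Step 4: Ties are present, so use the tie-corrected normal approximation (with continuity correction) for the p-value.
Step 5: p-value = 0.567176; compare to alpha = 0.1. fail to reject H0.

U_X = 25.5, p = 0.567176, fail to reject H0 at alpha = 0.1.


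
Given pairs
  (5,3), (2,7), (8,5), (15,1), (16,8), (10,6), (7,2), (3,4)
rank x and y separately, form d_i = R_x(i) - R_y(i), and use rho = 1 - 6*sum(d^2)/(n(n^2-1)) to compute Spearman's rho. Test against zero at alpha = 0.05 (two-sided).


Step 1: Rank x and y separately (midranks; no ties here).
rank(x): 5->3, 2->1, 8->5, 15->7, 16->8, 10->6, 7->4, 3->2
rank(y): 3->3, 7->7, 5->5, 1->1, 8->8, 6->6, 2->2, 4->4
Step 2: d_i = R_x(i) - R_y(i); compute d_i^2.
  (3-3)^2=0, (1-7)^2=36, (5-5)^2=0, (7-1)^2=36, (8-8)^2=0, (6-6)^2=0, (4-2)^2=4, (2-4)^2=4
sum(d^2) = 80.
Step 3: rho = 1 - 6*80 / (8*(8^2 - 1)) = 1 - 480/504 = 0.047619.
Step 4: Under H0, t = rho * sqrt((n-2)/(1-rho^2)) = 0.1168 ~ t(6).
Step 5: Two-sided p-value from the t-distribution with 6 df = 0.910849.
Step 6: alpha = 0.05. fail to reject H0.

rho = 0.0476, p = 0.910849, fail to reject H0 at alpha = 0.05.


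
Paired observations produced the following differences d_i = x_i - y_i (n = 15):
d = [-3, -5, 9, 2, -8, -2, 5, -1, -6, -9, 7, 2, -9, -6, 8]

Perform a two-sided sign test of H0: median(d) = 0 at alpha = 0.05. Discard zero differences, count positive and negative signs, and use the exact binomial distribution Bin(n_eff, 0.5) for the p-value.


Step 1: Discard zero differences. Original n = 15; n_eff = number of nonzero differences = 15.
Nonzero differences (with sign): -3, -5, +9, +2, -8, -2, +5, -1, -6, -9, +7, +2, -9, -6, +8
Step 2: Count signs: positive = 6, negative = 9.
Step 3: Under H0: P(positive) = 0.5, so the number of positives S ~ Bin(15, 0.5).
Step 4: Two-sided exact p-value = sum of Bin(15,0.5) probabilities at or below the observed probability = 0.607239.
Step 5: alpha = 0.05. fail to reject H0.

n_eff = 15, pos = 6, neg = 9, p = 0.607239, fail to reject H0.


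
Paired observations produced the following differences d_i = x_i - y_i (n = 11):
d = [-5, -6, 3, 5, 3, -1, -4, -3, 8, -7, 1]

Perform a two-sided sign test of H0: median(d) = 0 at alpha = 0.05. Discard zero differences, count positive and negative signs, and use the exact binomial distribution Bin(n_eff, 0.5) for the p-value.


Step 1: Discard zero differences. Original n = 11; n_eff = number of nonzero differences = 11.
Nonzero differences (with sign): -5, -6, +3, +5, +3, -1, -4, -3, +8, -7, +1
Step 2: Count signs: positive = 5, negative = 6.
Step 3: Under H0: P(positive) = 0.5, so the number of positives S ~ Bin(11, 0.5).
Step 4: Two-sided exact p-value = sum of Bin(11,0.5) probabilities at or below the observed probability = 1.000000.
Step 5: alpha = 0.05. fail to reject H0.

n_eff = 11, pos = 5, neg = 6, p = 1.000000, fail to reject H0.


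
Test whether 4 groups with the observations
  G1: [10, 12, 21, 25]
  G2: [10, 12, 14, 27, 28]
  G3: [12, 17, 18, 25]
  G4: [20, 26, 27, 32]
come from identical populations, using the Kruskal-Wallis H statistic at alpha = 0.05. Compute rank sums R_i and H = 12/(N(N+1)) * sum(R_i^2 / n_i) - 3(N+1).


Step 1: Combine all N = 17 observations and assign midranks.
sorted (value, group, rank): (10,G1,1.5), (10,G2,1.5), (12,G1,4), (12,G2,4), (12,G3,4), (14,G2,6), (17,G3,7), (18,G3,8), (20,G4,9), (21,G1,10), (25,G1,11.5), (25,G3,11.5), (26,G4,13), (27,G2,14.5), (27,G4,14.5), (28,G2,16), (32,G4,17)
Step 2: Sum ranks within each group.
R_1 = 27 (n_1 = 4)
R_2 = 42 (n_2 = 5)
R_3 = 30.5 (n_3 = 4)
R_4 = 53.5 (n_4 = 4)
Step 3: H = 12/(N(N+1)) * sum(R_i^2/n_i) - 3(N+1)
     = 12/(17*18) * (27^2/4 + 42^2/5 + 30.5^2/4 + 53.5^2/4) - 3*18
     = 0.039216 * 1483.17 - 54
     = 4.163725.
Step 4: Ties present; correction factor C = 1 - 42/(17^3 - 17) = 0.991422. Corrected H = 4.163725 / 0.991422 = 4.199753.
Step 5: Under H0, H ~ chi^2(3); p-value = 0.240687.
Step 6: alpha = 0.05. fail to reject H0.

H = 4.1998, df = 3, p = 0.240687, fail to reject H0.


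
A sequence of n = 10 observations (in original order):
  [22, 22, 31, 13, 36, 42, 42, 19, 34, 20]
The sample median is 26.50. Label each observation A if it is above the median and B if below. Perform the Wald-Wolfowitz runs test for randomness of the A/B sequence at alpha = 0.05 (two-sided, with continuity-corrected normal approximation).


Step 1: Compute median = 26.50; label A = above, B = below.
Labels in order: BBABAAABAB  (n_A = 5, n_B = 5)
Step 2: Count runs R = 7.
Step 3: Under H0 (random ordering), E[R] = 2*n_A*n_B/(n_A+n_B) + 1 = 2*5*5/10 + 1 = 6.0000.
        Var[R] = 2*n_A*n_B*(2*n_A*n_B - n_A - n_B) / ((n_A+n_B)^2 * (n_A+n_B-1)) = 2000/900 = 2.2222.
        SD[R] = 1.4907.
Step 4: Continuity-corrected z = (R - 0.5 - E[R]) / SD[R] = (7 - 0.5 - 6.0000) / 1.4907 = 0.3354.
Step 5: Two-sided p-value via normal approximation = 2*(1 - Phi(|z|)) = 0.737316.
Step 6: alpha = 0.05. fail to reject H0.

R = 7, z = 0.3354, p = 0.737316, fail to reject H0.


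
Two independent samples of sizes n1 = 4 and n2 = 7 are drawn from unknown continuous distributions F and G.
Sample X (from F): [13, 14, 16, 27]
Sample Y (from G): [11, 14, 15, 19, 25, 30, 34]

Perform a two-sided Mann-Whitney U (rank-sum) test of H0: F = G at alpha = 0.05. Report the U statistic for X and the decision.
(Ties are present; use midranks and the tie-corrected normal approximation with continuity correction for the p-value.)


Step 1: Combine and sort all 11 observations; assign midranks.
sorted (value, group): (11,Y), (13,X), (14,X), (14,Y), (15,Y), (16,X), (19,Y), (25,Y), (27,X), (30,Y), (34,Y)
ranks: 11->1, 13->2, 14->3.5, 14->3.5, 15->5, 16->6, 19->7, 25->8, 27->9, 30->10, 34->11
Step 2: Rank sum for X: R1 = 2 + 3.5 + 6 + 9 = 20.5.
Step 3: U_X = R1 - n1(n1+1)/2 = 20.5 - 4*5/2 = 20.5 - 10 = 10.5.
       U_Y = n1*n2 - U_X = 28 - 10.5 = 17.5.
Step 4: Ties are present, so use the tie-corrected normal approximation (with continuity correction) for the p-value.
Step 5: p-value = 0.569872; compare to alpha = 0.05. fail to reject H0.

U_X = 10.5, p = 0.569872, fail to reject H0 at alpha = 0.05.


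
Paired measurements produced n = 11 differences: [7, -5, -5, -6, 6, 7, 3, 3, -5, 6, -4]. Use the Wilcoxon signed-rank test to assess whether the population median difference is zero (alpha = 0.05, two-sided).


Step 1: Drop any zero differences (none here) and take |d_i|.
|d| = [7, 5, 5, 6, 6, 7, 3, 3, 5, 6, 4]
Step 2: Midrank |d_i| (ties get averaged ranks).
ranks: |7|->10.5, |5|->5, |5|->5, |6|->8, |6|->8, |7|->10.5, |3|->1.5, |3|->1.5, |5|->5, |6|->8, |4|->3
Step 3: Attach original signs; sum ranks with positive sign and with negative sign.
W+ = 10.5 + 8 + 10.5 + 1.5 + 1.5 + 8 = 40
W- = 5 + 5 + 8 + 5 + 3 = 26
(Check: W+ + W- = 66 should equal n(n+1)/2 = 66.)
Step 4: Test statistic W = min(W+, W-) = 26.
Step 5: Ties in |d|, so use the tie-corrected normal approximation.
        E[W] = n(n+1)/4 = 11*12/4 = 33.
        Tie groups: |d|=3 (t=2), |d|=5 (t=3), |d|=6 (t=3), |d|=7 (t=2); sum(t^3 - t) = 60.
        Var[W] = n(n+1)(2n+1)/24 - sum(t^3-t)/48 = 3036/24 - 60/48 = 125.25.
        z = (W - E[W]) / sqrt(Var[W]) = (26 - 33) / 11.1915 = -0.6255.
        Two-sided p = 2*Phi(z) = 0.531660.
Step 6: alpha = 0.05. fail to reject H0.

W+ = 40, W- = 26, W = min = 26, p = 0.531660, fail to reject H0.


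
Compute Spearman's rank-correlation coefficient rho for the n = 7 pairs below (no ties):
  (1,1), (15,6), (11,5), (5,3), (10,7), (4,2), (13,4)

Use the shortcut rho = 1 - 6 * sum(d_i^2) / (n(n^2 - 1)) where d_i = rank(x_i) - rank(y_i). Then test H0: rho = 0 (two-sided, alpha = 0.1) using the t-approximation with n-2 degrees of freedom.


Step 1: Rank x and y separately (midranks; no ties here).
rank(x): 1->1, 15->7, 11->5, 5->3, 10->4, 4->2, 13->6
rank(y): 1->1, 6->6, 5->5, 3->3, 7->7, 2->2, 4->4
Step 2: d_i = R_x(i) - R_y(i); compute d_i^2.
  (1-1)^2=0, (7-6)^2=1, (5-5)^2=0, (3-3)^2=0, (4-7)^2=9, (2-2)^2=0, (6-4)^2=4
sum(d^2) = 14.
Step 3: rho = 1 - 6*14 / (7*(7^2 - 1)) = 1 - 84/336 = 0.750000.
Step 4: Under H0, t = rho * sqrt((n-2)/(1-rho^2)) = 2.5355 ~ t(5).
Step 5: Two-sided p-value from the t-distribution with 5 df = 0.052181.
Step 6: alpha = 0.1. reject H0.

rho = 0.7500, p = 0.052181, reject H0 at alpha = 0.1.


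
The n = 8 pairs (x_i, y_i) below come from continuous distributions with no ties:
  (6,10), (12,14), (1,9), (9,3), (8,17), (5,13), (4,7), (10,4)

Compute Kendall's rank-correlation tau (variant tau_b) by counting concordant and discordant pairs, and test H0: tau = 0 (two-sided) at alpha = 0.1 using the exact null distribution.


Step 1: Enumerate the 28 unordered pairs (i,j) with i<j and classify each by sign(x_j-x_i) * sign(y_j-y_i).
  (1,2):dx=+6,dy=+4->C; (1,3):dx=-5,dy=-1->C; (1,4):dx=+3,dy=-7->D; (1,5):dx=+2,dy=+7->C
  (1,6):dx=-1,dy=+3->D; (1,7):dx=-2,dy=-3->C; (1,8):dx=+4,dy=-6->D; (2,3):dx=-11,dy=-5->C
  (2,4):dx=-3,dy=-11->C; (2,5):dx=-4,dy=+3->D; (2,6):dx=-7,dy=-1->C; (2,7):dx=-8,dy=-7->C
  (2,8):dx=-2,dy=-10->C; (3,4):dx=+8,dy=-6->D; (3,5):dx=+7,dy=+8->C; (3,6):dx=+4,dy=+4->C
  (3,7):dx=+3,dy=-2->D; (3,8):dx=+9,dy=-5->D; (4,5):dx=-1,dy=+14->D; (4,6):dx=-4,dy=+10->D
  (4,7):dx=-5,dy=+4->D; (4,8):dx=+1,dy=+1->C; (5,6):dx=-3,dy=-4->C; (5,7):dx=-4,dy=-10->C
  (5,8):dx=+2,dy=-13->D; (6,7):dx=-1,dy=-6->C; (6,8):dx=+5,dy=-9->D; (7,8):dx=+6,dy=-3->D
Step 2: C = 15, D = 13, total pairs = 28.
Step 3: tau = (C - D)/(n(n-1)/2) = (15 - 13)/28 = 0.071429.
Step 4: Exact two-sided p-value (enumerate n! = 40320 permutations of y under H0): p = 0.904861.
Step 5: alpha = 0.1. fail to reject H0.

tau_b = 0.0714 (C=15, D=13), p = 0.904861, fail to reject H0.


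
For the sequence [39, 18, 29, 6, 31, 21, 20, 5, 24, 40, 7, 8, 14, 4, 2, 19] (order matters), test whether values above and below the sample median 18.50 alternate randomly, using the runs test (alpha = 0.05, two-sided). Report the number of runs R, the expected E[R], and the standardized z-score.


Step 1: Compute median = 18.50; label A = above, B = below.
Labels in order: ABABAAABAABBBBBA  (n_A = 8, n_B = 8)
Step 2: Count runs R = 9.
Step 3: Under H0 (random ordering), E[R] = 2*n_A*n_B/(n_A+n_B) + 1 = 2*8*8/16 + 1 = 9.0000.
        Var[R] = 2*n_A*n_B*(2*n_A*n_B - n_A - n_B) / ((n_A+n_B)^2 * (n_A+n_B-1)) = 14336/3840 = 3.7333.
        SD[R] = 1.9322.
Step 4: R = E[R], so z = 0 with no continuity correction.
Step 5: Two-sided p-value via normal approximation = 2*(1 - Phi(|z|)) = 1.000000.
Step 6: alpha = 0.05. fail to reject H0.

R = 9, z = 0.0000, p = 1.000000, fail to reject H0.


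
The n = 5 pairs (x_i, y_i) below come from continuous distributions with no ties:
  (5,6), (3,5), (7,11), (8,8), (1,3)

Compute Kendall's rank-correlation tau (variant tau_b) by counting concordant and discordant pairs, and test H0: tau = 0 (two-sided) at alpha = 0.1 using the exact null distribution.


Step 1: Enumerate the 10 unordered pairs (i,j) with i<j and classify each by sign(x_j-x_i) * sign(y_j-y_i).
  (1,2):dx=-2,dy=-1->C; (1,3):dx=+2,dy=+5->C; (1,4):dx=+3,dy=+2->C; (1,5):dx=-4,dy=-3->C
  (2,3):dx=+4,dy=+6->C; (2,4):dx=+5,dy=+3->C; (2,5):dx=-2,dy=-2->C; (3,4):dx=+1,dy=-3->D
  (3,5):dx=-6,dy=-8->C; (4,5):dx=-7,dy=-5->C
Step 2: C = 9, D = 1, total pairs = 10.
Step 3: tau = (C - D)/(n(n-1)/2) = (9 - 1)/10 = 0.800000.
Step 4: Exact two-sided p-value (enumerate n! = 120 permutations of y under H0): p = 0.083333.
Step 5: alpha = 0.1. reject H0.

tau_b = 0.8000 (C=9, D=1), p = 0.083333, reject H0.


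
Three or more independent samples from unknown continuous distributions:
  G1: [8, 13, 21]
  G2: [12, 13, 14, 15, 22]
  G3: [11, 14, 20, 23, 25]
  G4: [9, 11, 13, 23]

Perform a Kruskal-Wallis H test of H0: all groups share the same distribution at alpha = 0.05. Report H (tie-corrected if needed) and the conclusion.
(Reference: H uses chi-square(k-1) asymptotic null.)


Step 1: Combine all N = 17 observations and assign midranks.
sorted (value, group, rank): (8,G1,1), (9,G4,2), (11,G3,3.5), (11,G4,3.5), (12,G2,5), (13,G1,7), (13,G2,7), (13,G4,7), (14,G2,9.5), (14,G3,9.5), (15,G2,11), (20,G3,12), (21,G1,13), (22,G2,14), (23,G3,15.5), (23,G4,15.5), (25,G3,17)
Step 2: Sum ranks within each group.
R_1 = 21 (n_1 = 3)
R_2 = 46.5 (n_2 = 5)
R_3 = 57.5 (n_3 = 5)
R_4 = 28 (n_4 = 4)
Step 3: H = 12/(N(N+1)) * sum(R_i^2/n_i) - 3(N+1)
     = 12/(17*18) * (21^2/3 + 46.5^2/5 + 57.5^2/5 + 28^2/4) - 3*18
     = 0.039216 * 1436.7 - 54
     = 2.341176.
Step 4: Ties present; correction factor C = 1 - 42/(17^3 - 17) = 0.991422. Corrected H = 2.341176 / 0.991422 = 2.361434.
Step 5: Under H0, H ~ chi^2(3); p-value = 0.500854.
Step 6: alpha = 0.05. fail to reject H0.

H = 2.3614, df = 3, p = 0.500854, fail to reject H0.


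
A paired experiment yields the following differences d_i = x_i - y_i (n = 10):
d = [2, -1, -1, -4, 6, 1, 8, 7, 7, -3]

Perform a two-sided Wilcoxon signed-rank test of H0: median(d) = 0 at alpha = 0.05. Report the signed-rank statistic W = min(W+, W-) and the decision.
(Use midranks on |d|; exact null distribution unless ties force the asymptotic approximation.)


Step 1: Drop any zero differences (none here) and take |d_i|.
|d| = [2, 1, 1, 4, 6, 1, 8, 7, 7, 3]
Step 2: Midrank |d_i| (ties get averaged ranks).
ranks: |2|->4, |1|->2, |1|->2, |4|->6, |6|->7, |1|->2, |8|->10, |7|->8.5, |7|->8.5, |3|->5
Step 3: Attach original signs; sum ranks with positive sign and with negative sign.
W+ = 4 + 7 + 2 + 10 + 8.5 + 8.5 = 40
W- = 2 + 2 + 6 + 5 = 15
(Check: W+ + W- = 55 should equal n(n+1)/2 = 55.)
Step 4: Test statistic W = min(W+, W-) = 15.
Step 5: Ties in |d|, so use the tie-corrected normal approximation.
        E[W] = n(n+1)/4 = 10*11/4 = 27.5.
        Tie groups: |d|=1 (t=3), |d|=7 (t=2); sum(t^3 - t) = 30.
        Var[W] = n(n+1)(2n+1)/24 - sum(t^3-t)/48 = 2310/24 - 30/48 = 95.625.
        z = (W - E[W]) / sqrt(Var[W]) = (15 - 27.5) / 9.7788 = -1.2783.
        Two-sided p = 2*Phi(z) = 0.201152.
Step 6: alpha = 0.05. fail to reject H0.

W+ = 40, W- = 15, W = min = 15, p = 0.201152, fail to reject H0.


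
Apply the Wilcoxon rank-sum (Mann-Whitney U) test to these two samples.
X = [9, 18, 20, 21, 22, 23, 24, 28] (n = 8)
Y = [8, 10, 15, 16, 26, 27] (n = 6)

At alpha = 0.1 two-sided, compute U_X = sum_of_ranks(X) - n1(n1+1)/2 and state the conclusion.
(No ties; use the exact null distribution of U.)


Step 1: Combine and sort all 14 observations; assign midranks.
sorted (value, group): (8,Y), (9,X), (10,Y), (15,Y), (16,Y), (18,X), (20,X), (21,X), (22,X), (23,X), (24,X), (26,Y), (27,Y), (28,X)
ranks: 8->1, 9->2, 10->3, 15->4, 16->5, 18->6, 20->7, 21->8, 22->9, 23->10, 24->11, 26->12, 27->13, 28->14
Step 2: Rank sum for X: R1 = 2 + 6 + 7 + 8 + 9 + 10 + 11 + 14 = 67.
Step 3: U_X = R1 - n1(n1+1)/2 = 67 - 8*9/2 = 67 - 36 = 31.
       U_Y = n1*n2 - U_X = 48 - 31 = 17.
Step 4: No ties, so the exact null distribution of U (based on enumerating the C(14,8) = 3003 equally likely rank assignments) gives the two-sided p-value.
Step 5: p-value = 0.413586; compare to alpha = 0.1. fail to reject H0.

U_X = 31, p = 0.413586, fail to reject H0 at alpha = 0.1.


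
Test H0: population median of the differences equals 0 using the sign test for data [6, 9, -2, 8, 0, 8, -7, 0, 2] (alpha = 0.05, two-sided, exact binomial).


Step 1: Discard zero differences. Original n = 9; n_eff = number of nonzero differences = 7.
Nonzero differences (with sign): +6, +9, -2, +8, +8, -7, +2
Step 2: Count signs: positive = 5, negative = 2.
Step 3: Under H0: P(positive) = 0.5, so the number of positives S ~ Bin(7, 0.5).
Step 4: Two-sided exact p-value = sum of Bin(7,0.5) probabilities at or below the observed probability = 0.453125.
Step 5: alpha = 0.05. fail to reject H0.

n_eff = 7, pos = 5, neg = 2, p = 0.453125, fail to reject H0.


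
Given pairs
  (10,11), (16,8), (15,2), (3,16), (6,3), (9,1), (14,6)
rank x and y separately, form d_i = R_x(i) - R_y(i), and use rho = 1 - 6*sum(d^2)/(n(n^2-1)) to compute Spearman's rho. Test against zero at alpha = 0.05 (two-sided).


Step 1: Rank x and y separately (midranks; no ties here).
rank(x): 10->4, 16->7, 15->6, 3->1, 6->2, 9->3, 14->5
rank(y): 11->6, 8->5, 2->2, 16->7, 3->3, 1->1, 6->4
Step 2: d_i = R_x(i) - R_y(i); compute d_i^2.
  (4-6)^2=4, (7-5)^2=4, (6-2)^2=16, (1-7)^2=36, (2-3)^2=1, (3-1)^2=4, (5-4)^2=1
sum(d^2) = 66.
Step 3: rho = 1 - 6*66 / (7*(7^2 - 1)) = 1 - 396/336 = -0.178571.
Step 4: Under H0, t = rho * sqrt((n-2)/(1-rho^2)) = -0.4058 ~ t(5).
Step 5: Two-sided p-value from the t-distribution with 5 df = 0.701658.
Step 6: alpha = 0.05. fail to reject H0.

rho = -0.1786, p = 0.701658, fail to reject H0 at alpha = 0.05.


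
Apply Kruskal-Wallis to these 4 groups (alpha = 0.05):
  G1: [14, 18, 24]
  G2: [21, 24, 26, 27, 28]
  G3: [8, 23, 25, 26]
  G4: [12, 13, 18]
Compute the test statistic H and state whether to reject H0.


Step 1: Combine all N = 15 observations and assign midranks.
sorted (value, group, rank): (8,G3,1), (12,G4,2), (13,G4,3), (14,G1,4), (18,G1,5.5), (18,G4,5.5), (21,G2,7), (23,G3,8), (24,G1,9.5), (24,G2,9.5), (25,G3,11), (26,G2,12.5), (26,G3,12.5), (27,G2,14), (28,G2,15)
Step 2: Sum ranks within each group.
R_1 = 19 (n_1 = 3)
R_2 = 58 (n_2 = 5)
R_3 = 32.5 (n_3 = 4)
R_4 = 10.5 (n_4 = 3)
Step 3: H = 12/(N(N+1)) * sum(R_i^2/n_i) - 3(N+1)
     = 12/(15*16) * (19^2/3 + 58^2/5 + 32.5^2/4 + 10.5^2/3) - 3*16
     = 0.050000 * 1093.95 - 48
     = 6.697292.
Step 4: Ties present; correction factor C = 1 - 18/(15^3 - 15) = 0.994643. Corrected H = 6.697292 / 0.994643 = 6.733363.
Step 5: Under H0, H ~ chi^2(3); p-value = 0.080900.
Step 6: alpha = 0.05. fail to reject H0.

H = 6.7334, df = 3, p = 0.080900, fail to reject H0.


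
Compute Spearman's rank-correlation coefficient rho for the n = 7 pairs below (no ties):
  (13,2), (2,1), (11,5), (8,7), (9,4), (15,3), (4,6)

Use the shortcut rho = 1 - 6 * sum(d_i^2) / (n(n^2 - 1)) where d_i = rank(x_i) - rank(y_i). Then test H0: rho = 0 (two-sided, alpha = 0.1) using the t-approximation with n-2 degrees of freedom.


Step 1: Rank x and y separately (midranks; no ties here).
rank(x): 13->6, 2->1, 11->5, 8->3, 9->4, 15->7, 4->2
rank(y): 2->2, 1->1, 5->5, 7->7, 4->4, 3->3, 6->6
Step 2: d_i = R_x(i) - R_y(i); compute d_i^2.
  (6-2)^2=16, (1-1)^2=0, (5-5)^2=0, (3-7)^2=16, (4-4)^2=0, (7-3)^2=16, (2-6)^2=16
sum(d^2) = 64.
Step 3: rho = 1 - 6*64 / (7*(7^2 - 1)) = 1 - 384/336 = -0.142857.
Step 4: Under H0, t = rho * sqrt((n-2)/(1-rho^2)) = -0.3227 ~ t(5).
Step 5: Two-sided p-value from the t-distribution with 5 df = 0.759945.
Step 6: alpha = 0.1. fail to reject H0.

rho = -0.1429, p = 0.759945, fail to reject H0 at alpha = 0.1.


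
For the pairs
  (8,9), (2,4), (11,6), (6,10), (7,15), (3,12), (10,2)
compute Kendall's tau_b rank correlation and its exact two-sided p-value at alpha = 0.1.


Step 1: Enumerate the 21 unordered pairs (i,j) with i<j and classify each by sign(x_j-x_i) * sign(y_j-y_i).
  (1,2):dx=-6,dy=-5->C; (1,3):dx=+3,dy=-3->D; (1,4):dx=-2,dy=+1->D; (1,5):dx=-1,dy=+6->D
  (1,6):dx=-5,dy=+3->D; (1,7):dx=+2,dy=-7->D; (2,3):dx=+9,dy=+2->C; (2,4):dx=+4,dy=+6->C
  (2,5):dx=+5,dy=+11->C; (2,6):dx=+1,dy=+8->C; (2,7):dx=+8,dy=-2->D; (3,4):dx=-5,dy=+4->D
  (3,5):dx=-4,dy=+9->D; (3,6):dx=-8,dy=+6->D; (3,7):dx=-1,dy=-4->C; (4,5):dx=+1,dy=+5->C
  (4,6):dx=-3,dy=+2->D; (4,7):dx=+4,dy=-8->D; (5,6):dx=-4,dy=-3->C; (5,7):dx=+3,dy=-13->D
  (6,7):dx=+7,dy=-10->D
Step 2: C = 8, D = 13, total pairs = 21.
Step 3: tau = (C - D)/(n(n-1)/2) = (8 - 13)/21 = -0.238095.
Step 4: Exact two-sided p-value (enumerate n! = 5040 permutations of y under H0): p = 0.561905.
Step 5: alpha = 0.1. fail to reject H0.

tau_b = -0.2381 (C=8, D=13), p = 0.561905, fail to reject H0.


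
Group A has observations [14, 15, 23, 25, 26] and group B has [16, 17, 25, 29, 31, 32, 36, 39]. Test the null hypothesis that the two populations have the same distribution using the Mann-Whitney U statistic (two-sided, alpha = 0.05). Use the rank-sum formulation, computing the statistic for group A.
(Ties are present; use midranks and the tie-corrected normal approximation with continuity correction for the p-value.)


Step 1: Combine and sort all 13 observations; assign midranks.
sorted (value, group): (14,X), (15,X), (16,Y), (17,Y), (23,X), (25,X), (25,Y), (26,X), (29,Y), (31,Y), (32,Y), (36,Y), (39,Y)
ranks: 14->1, 15->2, 16->3, 17->4, 23->5, 25->6.5, 25->6.5, 26->8, 29->9, 31->10, 32->11, 36->12, 39->13
Step 2: Rank sum for X: R1 = 1 + 2 + 5 + 6.5 + 8 = 22.5.
Step 3: U_X = R1 - n1(n1+1)/2 = 22.5 - 5*6/2 = 22.5 - 15 = 7.5.
       U_Y = n1*n2 - U_X = 40 - 7.5 = 32.5.
Step 4: Ties are present, so use the tie-corrected normal approximation (with continuity correction) for the p-value.
Step 5: p-value = 0.078571; compare to alpha = 0.05. fail to reject H0.

U_X = 7.5, p = 0.078571, fail to reject H0 at alpha = 0.05.


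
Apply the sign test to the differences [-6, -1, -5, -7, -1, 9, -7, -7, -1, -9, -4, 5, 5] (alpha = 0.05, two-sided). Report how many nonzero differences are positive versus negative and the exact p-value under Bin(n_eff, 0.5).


Step 1: Discard zero differences. Original n = 13; n_eff = number of nonzero differences = 13.
Nonzero differences (with sign): -6, -1, -5, -7, -1, +9, -7, -7, -1, -9, -4, +5, +5
Step 2: Count signs: positive = 3, negative = 10.
Step 3: Under H0: P(positive) = 0.5, so the number of positives S ~ Bin(13, 0.5).
Step 4: Two-sided exact p-value = sum of Bin(13,0.5) probabilities at or below the observed probability = 0.092285.
Step 5: alpha = 0.05. fail to reject H0.

n_eff = 13, pos = 3, neg = 10, p = 0.092285, fail to reject H0.


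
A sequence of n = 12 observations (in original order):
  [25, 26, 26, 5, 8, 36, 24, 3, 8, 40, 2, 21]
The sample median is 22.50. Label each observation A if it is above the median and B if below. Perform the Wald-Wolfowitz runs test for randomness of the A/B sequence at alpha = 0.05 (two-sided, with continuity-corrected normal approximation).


Step 1: Compute median = 22.50; label A = above, B = below.
Labels in order: AAABBAABBABB  (n_A = 6, n_B = 6)
Step 2: Count runs R = 6.
Step 3: Under H0 (random ordering), E[R] = 2*n_A*n_B/(n_A+n_B) + 1 = 2*6*6/12 + 1 = 7.0000.
        Var[R] = 2*n_A*n_B*(2*n_A*n_B - n_A - n_B) / ((n_A+n_B)^2 * (n_A+n_B-1)) = 4320/1584 = 2.7273.
        SD[R] = 1.6514.
Step 4: Continuity-corrected z = (R + 0.5 - E[R]) / SD[R] = (6 + 0.5 - 7.0000) / 1.6514 = -0.3028.
Step 5: Two-sided p-value via normal approximation = 2*(1 - Phi(|z|)) = 0.762069.
Step 6: alpha = 0.05. fail to reject H0.

R = 6, z = -0.3028, p = 0.762069, fail to reject H0.


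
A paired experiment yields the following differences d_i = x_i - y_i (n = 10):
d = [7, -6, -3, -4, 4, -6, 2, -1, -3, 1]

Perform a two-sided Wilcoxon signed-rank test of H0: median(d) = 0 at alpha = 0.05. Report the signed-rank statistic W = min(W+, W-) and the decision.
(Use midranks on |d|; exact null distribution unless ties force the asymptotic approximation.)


Step 1: Drop any zero differences (none here) and take |d_i|.
|d| = [7, 6, 3, 4, 4, 6, 2, 1, 3, 1]
Step 2: Midrank |d_i| (ties get averaged ranks).
ranks: |7|->10, |6|->8.5, |3|->4.5, |4|->6.5, |4|->6.5, |6|->8.5, |2|->3, |1|->1.5, |3|->4.5, |1|->1.5
Step 3: Attach original signs; sum ranks with positive sign and with negative sign.
W+ = 10 + 6.5 + 3 + 1.5 = 21
W- = 8.5 + 4.5 + 6.5 + 8.5 + 1.5 + 4.5 = 34
(Check: W+ + W- = 55 should equal n(n+1)/2 = 55.)
Step 4: Test statistic W = min(W+, W-) = 21.
Step 5: Ties in |d|, so use the tie-corrected normal approximation.
        E[W] = n(n+1)/4 = 10*11/4 = 27.5.
        Tie groups: |d|=1 (t=2), |d|=3 (t=2), |d|=4 (t=2), |d|=6 (t=2); sum(t^3 - t) = 24.
        Var[W] = n(n+1)(2n+1)/24 - sum(t^3-t)/48 = 2310/24 - 24/48 = 95.75.
        z = (W - E[W]) / sqrt(Var[W]) = (21 - 27.5) / 9.7852 = -0.6643.
        Two-sided p = 2*Phi(z) = 0.506518.
Step 6: alpha = 0.05. fail to reject H0.

W+ = 21, W- = 34, W = min = 21, p = 0.506518, fail to reject H0.


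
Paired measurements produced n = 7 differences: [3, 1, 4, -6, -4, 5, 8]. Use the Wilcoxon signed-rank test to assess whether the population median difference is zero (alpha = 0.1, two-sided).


Step 1: Drop any zero differences (none here) and take |d_i|.
|d| = [3, 1, 4, 6, 4, 5, 8]
Step 2: Midrank |d_i| (ties get averaged ranks).
ranks: |3|->2, |1|->1, |4|->3.5, |6|->6, |4|->3.5, |5|->5, |8|->7
Step 3: Attach original signs; sum ranks with positive sign and with negative sign.
W+ = 2 + 1 + 3.5 + 5 + 7 = 18.5
W- = 6 + 3.5 = 9.5
(Check: W+ + W- = 28 should equal n(n+1)/2 = 28.)
Step 4: Test statistic W = min(W+, W-) = 9.5.
Step 5: Ties in |d|, so use the tie-corrected normal approximation.
        E[W] = n(n+1)/4 = 7*8/4 = 14.
        Tie groups: |d|=4 (t=2); sum(t^3 - t) = 6.
        Var[W] = n(n+1)(2n+1)/24 - sum(t^3-t)/48 = 840/24 - 6/48 = 34.875.
        z = (W - E[W]) / sqrt(Var[W]) = (9.5 - 14) / 5.9055 = -0.7620.
        Two-sided p = 2*Phi(z) = 0.446060.
Step 6: alpha = 0.1. fail to reject H0.

W+ = 18.5, W- = 9.5, W = min = 9.5, p = 0.446060, fail to reject H0.


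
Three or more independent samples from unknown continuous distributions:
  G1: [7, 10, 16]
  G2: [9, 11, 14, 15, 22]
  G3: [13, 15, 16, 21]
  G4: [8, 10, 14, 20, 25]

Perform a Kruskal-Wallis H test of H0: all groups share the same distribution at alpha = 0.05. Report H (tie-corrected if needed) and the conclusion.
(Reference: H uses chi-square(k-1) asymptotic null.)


Step 1: Combine all N = 17 observations and assign midranks.
sorted (value, group, rank): (7,G1,1), (8,G4,2), (9,G2,3), (10,G1,4.5), (10,G4,4.5), (11,G2,6), (13,G3,7), (14,G2,8.5), (14,G4,8.5), (15,G2,10.5), (15,G3,10.5), (16,G1,12.5), (16,G3,12.5), (20,G4,14), (21,G3,15), (22,G2,16), (25,G4,17)
Step 2: Sum ranks within each group.
R_1 = 18 (n_1 = 3)
R_2 = 44 (n_2 = 5)
R_3 = 45 (n_3 = 4)
R_4 = 46 (n_4 = 5)
Step 3: H = 12/(N(N+1)) * sum(R_i^2/n_i) - 3(N+1)
     = 12/(17*18) * (18^2/3 + 44^2/5 + 45^2/4 + 46^2/5) - 3*18
     = 0.039216 * 1424.65 - 54
     = 1.868627.
Step 4: Ties present; correction factor C = 1 - 24/(17^3 - 17) = 0.995098. Corrected H = 1.868627 / 0.995098 = 1.877833.
Step 5: Under H0, H ~ chi^2(3); p-value = 0.598146.
Step 6: alpha = 0.05. fail to reject H0.

H = 1.8778, df = 3, p = 0.598146, fail to reject H0.


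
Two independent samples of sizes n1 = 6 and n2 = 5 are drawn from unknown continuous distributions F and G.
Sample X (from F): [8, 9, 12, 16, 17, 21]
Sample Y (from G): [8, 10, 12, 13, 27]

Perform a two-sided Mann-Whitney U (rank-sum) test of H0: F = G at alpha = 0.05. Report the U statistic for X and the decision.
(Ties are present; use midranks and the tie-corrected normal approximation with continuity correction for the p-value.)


Step 1: Combine and sort all 11 observations; assign midranks.
sorted (value, group): (8,X), (8,Y), (9,X), (10,Y), (12,X), (12,Y), (13,Y), (16,X), (17,X), (21,X), (27,Y)
ranks: 8->1.5, 8->1.5, 9->3, 10->4, 12->5.5, 12->5.5, 13->7, 16->8, 17->9, 21->10, 27->11
Step 2: Rank sum for X: R1 = 1.5 + 3 + 5.5 + 8 + 9 + 10 = 37.
Step 3: U_X = R1 - n1(n1+1)/2 = 37 - 6*7/2 = 37 - 21 = 16.
       U_Y = n1*n2 - U_X = 30 - 16 = 14.
Step 4: Ties are present, so use the tie-corrected normal approximation (with continuity correction) for the p-value.
Step 5: p-value = 0.926933; compare to alpha = 0.05. fail to reject H0.

U_X = 16, p = 0.926933, fail to reject H0 at alpha = 0.05.


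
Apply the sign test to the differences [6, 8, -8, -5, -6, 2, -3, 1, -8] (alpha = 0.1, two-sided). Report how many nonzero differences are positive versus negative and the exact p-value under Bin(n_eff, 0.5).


Step 1: Discard zero differences. Original n = 9; n_eff = number of nonzero differences = 9.
Nonzero differences (with sign): +6, +8, -8, -5, -6, +2, -3, +1, -8
Step 2: Count signs: positive = 4, negative = 5.
Step 3: Under H0: P(positive) = 0.5, so the number of positives S ~ Bin(9, 0.5).
Step 4: Two-sided exact p-value = sum of Bin(9,0.5) probabilities at or below the observed probability = 1.000000.
Step 5: alpha = 0.1. fail to reject H0.

n_eff = 9, pos = 4, neg = 5, p = 1.000000, fail to reject H0.


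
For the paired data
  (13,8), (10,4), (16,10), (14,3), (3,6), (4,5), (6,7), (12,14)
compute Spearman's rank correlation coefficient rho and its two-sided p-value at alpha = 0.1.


Step 1: Rank x and y separately (midranks; no ties here).
rank(x): 13->6, 10->4, 16->8, 14->7, 3->1, 4->2, 6->3, 12->5
rank(y): 8->6, 4->2, 10->7, 3->1, 6->4, 5->3, 7->5, 14->8
Step 2: d_i = R_x(i) - R_y(i); compute d_i^2.
  (6-6)^2=0, (4-2)^2=4, (8-7)^2=1, (7-1)^2=36, (1-4)^2=9, (2-3)^2=1, (3-5)^2=4, (5-8)^2=9
sum(d^2) = 64.
Step 3: rho = 1 - 6*64 / (8*(8^2 - 1)) = 1 - 384/504 = 0.238095.
Step 4: Under H0, t = rho * sqrt((n-2)/(1-rho^2)) = 0.6005 ~ t(6).
Step 5: Two-sided p-value from the t-distribution with 6 df = 0.570156.
Step 6: alpha = 0.1. fail to reject H0.

rho = 0.2381, p = 0.570156, fail to reject H0 at alpha = 0.1.


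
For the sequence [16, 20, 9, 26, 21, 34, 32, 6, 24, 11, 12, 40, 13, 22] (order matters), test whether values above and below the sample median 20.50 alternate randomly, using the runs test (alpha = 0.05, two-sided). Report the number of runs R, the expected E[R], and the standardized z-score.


Step 1: Compute median = 20.50; label A = above, B = below.
Labels in order: BBBAAAABABBABA  (n_A = 7, n_B = 7)
Step 2: Count runs R = 8.
Step 3: Under H0 (random ordering), E[R] = 2*n_A*n_B/(n_A+n_B) + 1 = 2*7*7/14 + 1 = 8.0000.
        Var[R] = 2*n_A*n_B*(2*n_A*n_B - n_A - n_B) / ((n_A+n_B)^2 * (n_A+n_B-1)) = 8232/2548 = 3.2308.
        SD[R] = 1.7974.
Step 4: R = E[R], so z = 0 with no continuity correction.
Step 5: Two-sided p-value via normal approximation = 2*(1 - Phi(|z|)) = 1.000000.
Step 6: alpha = 0.05. fail to reject H0.

R = 8, z = 0.0000, p = 1.000000, fail to reject H0.


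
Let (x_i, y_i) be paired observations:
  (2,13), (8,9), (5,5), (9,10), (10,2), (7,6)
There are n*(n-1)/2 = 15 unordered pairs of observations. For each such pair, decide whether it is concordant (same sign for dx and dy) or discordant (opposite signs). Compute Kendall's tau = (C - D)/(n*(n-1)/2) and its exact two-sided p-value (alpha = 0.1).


Step 1: Enumerate the 15 unordered pairs (i,j) with i<j and classify each by sign(x_j-x_i) * sign(y_j-y_i).
  (1,2):dx=+6,dy=-4->D; (1,3):dx=+3,dy=-8->D; (1,4):dx=+7,dy=-3->D; (1,5):dx=+8,dy=-11->D
  (1,6):dx=+5,dy=-7->D; (2,3):dx=-3,dy=-4->C; (2,4):dx=+1,dy=+1->C; (2,5):dx=+2,dy=-7->D
  (2,6):dx=-1,dy=-3->C; (3,4):dx=+4,dy=+5->C; (3,5):dx=+5,dy=-3->D; (3,6):dx=+2,dy=+1->C
  (4,5):dx=+1,dy=-8->D; (4,6):dx=-2,dy=-4->C; (5,6):dx=-3,dy=+4->D
Step 2: C = 6, D = 9, total pairs = 15.
Step 3: tau = (C - D)/(n(n-1)/2) = (6 - 9)/15 = -0.200000.
Step 4: Exact two-sided p-value (enumerate n! = 720 permutations of y under H0): p = 0.719444.
Step 5: alpha = 0.1. fail to reject H0.

tau_b = -0.2000 (C=6, D=9), p = 0.719444, fail to reject H0.


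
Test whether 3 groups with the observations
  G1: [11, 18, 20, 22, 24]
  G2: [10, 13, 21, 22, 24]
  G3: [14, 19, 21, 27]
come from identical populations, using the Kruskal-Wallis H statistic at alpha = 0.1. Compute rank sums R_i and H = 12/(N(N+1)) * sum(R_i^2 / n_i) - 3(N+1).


Step 1: Combine all N = 14 observations and assign midranks.
sorted (value, group, rank): (10,G2,1), (11,G1,2), (13,G2,3), (14,G3,4), (18,G1,5), (19,G3,6), (20,G1,7), (21,G2,8.5), (21,G3,8.5), (22,G1,10.5), (22,G2,10.5), (24,G1,12.5), (24,G2,12.5), (27,G3,14)
Step 2: Sum ranks within each group.
R_1 = 37 (n_1 = 5)
R_2 = 35.5 (n_2 = 5)
R_3 = 32.5 (n_3 = 4)
Step 3: H = 12/(N(N+1)) * sum(R_i^2/n_i) - 3(N+1)
     = 12/(14*15) * (37^2/5 + 35.5^2/5 + 32.5^2/4) - 3*15
     = 0.057143 * 789.913 - 45
     = 0.137857.
Step 4: Ties present; correction factor C = 1 - 18/(14^3 - 14) = 0.993407. Corrected H = 0.137857 / 0.993407 = 0.138772.
Step 5: Under H0, H ~ chi^2(2); p-value = 0.932966.
Step 6: alpha = 0.1. fail to reject H0.

H = 0.1388, df = 2, p = 0.932966, fail to reject H0.


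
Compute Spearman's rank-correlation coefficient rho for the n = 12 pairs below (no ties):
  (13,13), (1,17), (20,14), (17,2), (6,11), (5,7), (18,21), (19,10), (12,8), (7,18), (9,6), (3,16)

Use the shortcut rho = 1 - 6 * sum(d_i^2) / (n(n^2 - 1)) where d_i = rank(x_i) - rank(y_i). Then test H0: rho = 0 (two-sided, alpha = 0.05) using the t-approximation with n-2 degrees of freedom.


Step 1: Rank x and y separately (midranks; no ties here).
rank(x): 13->8, 1->1, 20->12, 17->9, 6->4, 5->3, 18->10, 19->11, 12->7, 7->5, 9->6, 3->2
rank(y): 13->7, 17->10, 14->8, 2->1, 11->6, 7->3, 21->12, 10->5, 8->4, 18->11, 6->2, 16->9
Step 2: d_i = R_x(i) - R_y(i); compute d_i^2.
  (8-7)^2=1, (1-10)^2=81, (12-8)^2=16, (9-1)^2=64, (4-6)^2=4, (3-3)^2=0, (10-12)^2=4, (11-5)^2=36, (7-4)^2=9, (5-11)^2=36, (6-2)^2=16, (2-9)^2=49
sum(d^2) = 316.
Step 3: rho = 1 - 6*316 / (12*(12^2 - 1)) = 1 - 1896/1716 = -0.104895.
Step 4: Under H0, t = rho * sqrt((n-2)/(1-rho^2)) = -0.3335 ~ t(10).
Step 5: Two-sided p-value from the t-distribution with 10 df = 0.745609.
Step 6: alpha = 0.05. fail to reject H0.

rho = -0.1049, p = 0.745609, fail to reject H0 at alpha = 0.05.


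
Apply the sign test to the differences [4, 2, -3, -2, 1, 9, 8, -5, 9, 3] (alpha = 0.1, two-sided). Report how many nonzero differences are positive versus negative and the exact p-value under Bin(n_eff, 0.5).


Step 1: Discard zero differences. Original n = 10; n_eff = number of nonzero differences = 10.
Nonzero differences (with sign): +4, +2, -3, -2, +1, +9, +8, -5, +9, +3
Step 2: Count signs: positive = 7, negative = 3.
Step 3: Under H0: P(positive) = 0.5, so the number of positives S ~ Bin(10, 0.5).
Step 4: Two-sided exact p-value = sum of Bin(10,0.5) probabilities at or below the observed probability = 0.343750.
Step 5: alpha = 0.1. fail to reject H0.

n_eff = 10, pos = 7, neg = 3, p = 0.343750, fail to reject H0.


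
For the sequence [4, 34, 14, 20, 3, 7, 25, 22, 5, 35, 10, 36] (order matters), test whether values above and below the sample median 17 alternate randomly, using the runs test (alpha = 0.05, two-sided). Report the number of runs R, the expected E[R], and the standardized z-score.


Step 1: Compute median = 17; label A = above, B = below.
Labels in order: BABABBAABABA  (n_A = 6, n_B = 6)
Step 2: Count runs R = 10.
Step 3: Under H0 (random ordering), E[R] = 2*n_A*n_B/(n_A+n_B) + 1 = 2*6*6/12 + 1 = 7.0000.
        Var[R] = 2*n_A*n_B*(2*n_A*n_B - n_A - n_B) / ((n_A+n_B)^2 * (n_A+n_B-1)) = 4320/1584 = 2.7273.
        SD[R] = 1.6514.
Step 4: Continuity-corrected z = (R - 0.5 - E[R]) / SD[R] = (10 - 0.5 - 7.0000) / 1.6514 = 1.5138.
Step 5: Two-sided p-value via normal approximation = 2*(1 - Phi(|z|)) = 0.130070.
Step 6: alpha = 0.05. fail to reject H0.

R = 10, z = 1.5138, p = 0.130070, fail to reject H0.


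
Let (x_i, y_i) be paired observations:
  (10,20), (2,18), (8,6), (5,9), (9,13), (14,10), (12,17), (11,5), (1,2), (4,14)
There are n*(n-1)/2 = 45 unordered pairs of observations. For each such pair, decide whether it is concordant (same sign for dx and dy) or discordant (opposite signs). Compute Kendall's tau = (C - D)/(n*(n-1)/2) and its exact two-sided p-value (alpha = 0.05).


Step 1: Enumerate the 45 unordered pairs (i,j) with i<j and classify each by sign(x_j-x_i) * sign(y_j-y_i).
  (1,2):dx=-8,dy=-2->C; (1,3):dx=-2,dy=-14->C; (1,4):dx=-5,dy=-11->C; (1,5):dx=-1,dy=-7->C
  (1,6):dx=+4,dy=-10->D; (1,7):dx=+2,dy=-3->D; (1,8):dx=+1,dy=-15->D; (1,9):dx=-9,dy=-18->C
  (1,10):dx=-6,dy=-6->C; (2,3):dx=+6,dy=-12->D; (2,4):dx=+3,dy=-9->D; (2,5):dx=+7,dy=-5->D
  (2,6):dx=+12,dy=-8->D; (2,7):dx=+10,dy=-1->D; (2,8):dx=+9,dy=-13->D; (2,9):dx=-1,dy=-16->C
  (2,10):dx=+2,dy=-4->D; (3,4):dx=-3,dy=+3->D; (3,5):dx=+1,dy=+7->C; (3,6):dx=+6,dy=+4->C
  (3,7):dx=+4,dy=+11->C; (3,8):dx=+3,dy=-1->D; (3,9):dx=-7,dy=-4->C; (3,10):dx=-4,dy=+8->D
  (4,5):dx=+4,dy=+4->C; (4,6):dx=+9,dy=+1->C; (4,7):dx=+7,dy=+8->C; (4,8):dx=+6,dy=-4->D
  (4,9):dx=-4,dy=-7->C; (4,10):dx=-1,dy=+5->D; (5,6):dx=+5,dy=-3->D; (5,7):dx=+3,dy=+4->C
  (5,8):dx=+2,dy=-8->D; (5,9):dx=-8,dy=-11->C; (5,10):dx=-5,dy=+1->D; (6,7):dx=-2,dy=+7->D
  (6,8):dx=-3,dy=-5->C; (6,9):dx=-13,dy=-8->C; (6,10):dx=-10,dy=+4->D; (7,8):dx=-1,dy=-12->C
  (7,9):dx=-11,dy=-15->C; (7,10):dx=-8,dy=-3->C; (8,9):dx=-10,dy=-3->C; (8,10):dx=-7,dy=+9->D
  (9,10):dx=+3,dy=+12->C
Step 2: C = 24, D = 21, total pairs = 45.
Step 3: tau = (C - D)/(n(n-1)/2) = (24 - 21)/45 = 0.066667.
Step 4: Exact two-sided p-value (enumerate n! = 3628800 permutations of y under H0): p = 0.861801.
Step 5: alpha = 0.05. fail to reject H0.

tau_b = 0.0667 (C=24, D=21), p = 0.861801, fail to reject H0.
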